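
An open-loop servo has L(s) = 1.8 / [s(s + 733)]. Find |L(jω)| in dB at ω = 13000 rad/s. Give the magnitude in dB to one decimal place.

-159.5 dB

|j13000 + 733| = √(13000² + 733²) = 1.302e+04
|j13000| = 1.3e+04
|L(j13000)| = 1.8 / (1.302e+04 × 1.3e+04) = 1.0634e-08
20 log₁₀(1.0634e-08) = -159.47 dB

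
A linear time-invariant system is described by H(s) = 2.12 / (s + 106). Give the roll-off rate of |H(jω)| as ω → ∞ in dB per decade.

With 0 zeros and 1 pole, the high-frequency asymptotic slope is 20 × (0 − 1) = -20 dB/decade.

-20 dB/decade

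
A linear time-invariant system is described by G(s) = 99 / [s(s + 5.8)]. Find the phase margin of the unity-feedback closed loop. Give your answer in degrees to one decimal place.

Gain crossover: |G(jω)| = 1 at ω ≈ 9.14 rad/sec.
∠G(j9.14) = −90° − arctan(9.14/5.8) ≈ -147.61°
PM = 180° + (-147.61°) = 32.39°

32.4°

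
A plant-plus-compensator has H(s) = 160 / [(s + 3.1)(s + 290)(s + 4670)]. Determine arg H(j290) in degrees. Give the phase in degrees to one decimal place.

-137.9°

∠(j290 + 3.1) = arctan(290/3.1) = 89.39°
∠(j290 + 290) = arctan(290/290) = 45.00°
∠(j290 + 4670) = arctan(290/4670) = 3.55°
∠H(j290) = − (89.39° + 45.00° + 3.55°) = -137.94°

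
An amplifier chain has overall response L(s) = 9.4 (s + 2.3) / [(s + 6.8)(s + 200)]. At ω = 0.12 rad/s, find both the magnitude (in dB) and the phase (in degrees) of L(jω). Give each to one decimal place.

|L| = -36.0 dB, ∠L = 1.9°

|j0.12 + 2.3| = √(0.12² + 2.3²) = 2.303
|j0.12 + 6.8| = √(0.12² + 6.8²) = 6.801
|j0.12 + 200| = √(0.12² + 200²) = 200
|L(j0.12)| = 9.4 × 2.303 / (6.801 × 200) = 0.015916
20 log₁₀(0.015916) = -35.96 dB
∠(j0.12 + 2.3) = arctan(0.12/2.3) = 2.99°
∠(j0.12 + 6.8) = arctan(0.12/6.8) = 1.01°
∠(j0.12 + 200) = arctan(0.12/200) = 0.03°
∠L(j0.12) = 2.99° − (1.01° + 0.03°) = 1.94°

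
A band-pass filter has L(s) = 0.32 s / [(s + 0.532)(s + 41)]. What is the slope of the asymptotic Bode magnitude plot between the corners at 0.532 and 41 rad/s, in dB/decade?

0 dB/decade

In this band the factors already past their corner are: 1 differentiator zero, pole at 0.532; net slope = 0 dB/decade.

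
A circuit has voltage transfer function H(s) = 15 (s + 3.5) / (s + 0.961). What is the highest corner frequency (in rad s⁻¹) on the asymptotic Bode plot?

3.5 rad s⁻¹

Break frequencies occur at each pole and zero magnitude: 0.961 rad s⁻¹, 3.5 rad s⁻¹.
The highest is 3.5 rad s⁻¹.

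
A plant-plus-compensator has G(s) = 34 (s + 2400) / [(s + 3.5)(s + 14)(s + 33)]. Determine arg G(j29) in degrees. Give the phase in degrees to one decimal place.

-188.0°

∠(j29 + 2400) = arctan(29/2400) = 0.69°
∠(j29 + 3.5) = arctan(29/3.5) = 83.12°
∠(j29 + 14) = arctan(29/14) = 64.23°
∠(j29 + 33) = arctan(29/33) = 41.31°
∠G(j29) = 0.69° − (83.12° + 64.23° + 41.31°) = -187.97°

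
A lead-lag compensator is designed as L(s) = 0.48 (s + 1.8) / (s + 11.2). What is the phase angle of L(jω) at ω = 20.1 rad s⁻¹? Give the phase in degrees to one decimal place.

∠(j20.1 + 1.8) = arctan(20.1/1.8) = 84.88°
∠(j20.1 + 11.2) = arctan(20.1/11.2) = 60.87°
∠L(j20.1) = 84.88° − 60.87° = 24.01°

24.0°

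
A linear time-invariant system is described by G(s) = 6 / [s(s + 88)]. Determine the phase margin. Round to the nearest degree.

Gain crossover: |G(jω)| = 1 at ω ≈ 0.0682 rad s⁻¹.
∠G(j0.0682) = −90° − arctan(0.0682/88) ≈ -90.04°
PM = 180° + (-90.04°) = 89.96°

90°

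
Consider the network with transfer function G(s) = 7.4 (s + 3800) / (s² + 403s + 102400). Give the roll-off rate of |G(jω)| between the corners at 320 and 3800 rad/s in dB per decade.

-40 dB/decade

In this band the factors already past their corner are: complex pole pair at ωₙ ≈ 320; net slope = -40 dB/decade.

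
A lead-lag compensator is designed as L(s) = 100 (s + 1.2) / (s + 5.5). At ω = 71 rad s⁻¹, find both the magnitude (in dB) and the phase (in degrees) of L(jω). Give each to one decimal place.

|L| = 40.0 dB, ∠L = 3.5 deg

|j71 + 1.2| = √(71² + 1.2²) = 71.01
|j71 + 5.5| = √(71² + 5.5²) = 71.21
|L(j71)| = 100 × 71.01 / 71.21 = 99.716
20 log₁₀(99.716) = 39.98 dB
∠(j71 + 1.2) = arctan(71/1.2) = 89.03°
∠(j71 + 5.5) = arctan(71/5.5) = 85.57°
∠L(j71) = 89.03° − 85.57° = 3.46°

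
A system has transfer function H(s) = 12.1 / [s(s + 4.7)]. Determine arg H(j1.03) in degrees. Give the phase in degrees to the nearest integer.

∠(j1.03 + 4.7) = arctan(1.03/4.7) = 12.36°
∠(j1.03) = 90.00°
∠H(j1.03) = − (12.36° + 90.00°) = -102.36°

-102°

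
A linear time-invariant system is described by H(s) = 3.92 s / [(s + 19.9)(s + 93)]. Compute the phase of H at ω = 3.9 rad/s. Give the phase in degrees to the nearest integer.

∠(j3.9) = 90.00°
∠(j3.9 + 19.9) = arctan(3.9/19.9) = 11.09°
∠(j3.9 + 93) = arctan(3.9/93) = 2.40°
∠H(j3.9) = 90.00° − (11.09° + 2.40°) = 76.51°

77 deg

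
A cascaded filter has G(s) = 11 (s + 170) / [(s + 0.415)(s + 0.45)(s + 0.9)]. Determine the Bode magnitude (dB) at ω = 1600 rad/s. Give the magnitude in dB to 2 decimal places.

|j1600 + 170| = √(1600² + 170²) = 1609
|j1600 + 0.415| = √(1600² + 0.415²) = 1600
|j1600 + 0.45| = √(1600² + 0.45²) = 1600
|j1600 + 0.9| = √(1600² + 0.9²) = 1600
|G(j1600)| = 11 × 1609 / (1600 × 1600 × 1600) = 4.3211e-06
20 log₁₀(4.3211e-06) = -107.288 dB

-107.29 dB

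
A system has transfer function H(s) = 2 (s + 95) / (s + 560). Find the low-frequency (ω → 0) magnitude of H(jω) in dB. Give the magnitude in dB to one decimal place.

H(0) = 2 × 95 / 560 = 0.33929
20 log₁₀(0.33929) = -9.39 dB

-9.4 dB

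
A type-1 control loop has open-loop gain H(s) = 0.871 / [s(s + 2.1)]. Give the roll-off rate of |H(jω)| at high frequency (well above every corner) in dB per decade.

With 0 zeros and 2 poles, the high-frequency asymptotic slope is 20 × (0 − 2) = -40 dB/decade.

-40 dB/decade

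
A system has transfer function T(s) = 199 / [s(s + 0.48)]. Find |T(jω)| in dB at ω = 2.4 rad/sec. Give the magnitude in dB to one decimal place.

|j2.4 + 0.48| = √(2.4² + 0.48²) = 2.448
|j2.4| = 2.4
|T(j2.4)| = 199 / (2.448 × 2.4) = 33.878
20 log₁₀(33.878) = 30.60 dB

30.6 dB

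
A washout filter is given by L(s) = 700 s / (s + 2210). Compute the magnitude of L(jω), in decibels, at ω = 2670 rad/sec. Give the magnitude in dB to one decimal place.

|j2670| = 2670
|j2670 + 2210| = √(2670² + 2210²) = 3466
|L(j2670)| = 700 × 2670 / 3466 = 539.24
20 log₁₀(539.24) = 54.64 dB

54.6 dB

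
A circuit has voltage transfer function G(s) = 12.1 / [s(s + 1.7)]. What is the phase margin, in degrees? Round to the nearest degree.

27 deg

Gain crossover: |G(jω)| = 1 at ω ≈ 3.28 rad/s.
∠G(j3.28) = −90° − arctan(3.28/1.7) ≈ -152.58°
PM = 180° + (-152.58°) = 27.42°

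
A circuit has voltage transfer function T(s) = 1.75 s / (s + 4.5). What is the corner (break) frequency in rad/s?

The single real pole at s = −4.5 gives a corner at ω = 4.5 rad/s.

4.5 rad/s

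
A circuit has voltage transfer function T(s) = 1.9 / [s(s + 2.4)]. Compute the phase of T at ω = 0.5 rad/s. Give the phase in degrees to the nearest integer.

∠(j0.5 + 2.4) = arctan(0.5/2.4) = 11.77°
∠(j0.5) = 90.00°
∠T(j0.5) = − (11.77° + 90.00°) = -101.77°

-102 deg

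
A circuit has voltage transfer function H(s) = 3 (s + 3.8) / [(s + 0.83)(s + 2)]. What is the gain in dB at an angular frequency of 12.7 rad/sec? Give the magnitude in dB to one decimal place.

-12.3 dB

|j12.7 + 3.8| = √(12.7² + 3.8²) = 13.26
|j12.7 + 0.83| = √(12.7² + 0.83²) = 12.73
|j12.7 + 2| = √(12.7² + 2²) = 12.86
|H(j12.7)| = 3 × 13.26 / (12.73 × 12.86) = 0.24305
20 log₁₀(0.24305) = -12.29 dB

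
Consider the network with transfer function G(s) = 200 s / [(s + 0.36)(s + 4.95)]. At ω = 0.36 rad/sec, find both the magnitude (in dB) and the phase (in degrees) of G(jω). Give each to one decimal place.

|G| = 29.1 dB, ∠G = 40.8°

|j0.36| = 0.36
|j0.36 + 0.36| = √(0.36² + 0.36²) = 0.5091
|j0.36 + 4.95| = √(0.36² + 4.95²) = 4.963
|G(j0.36)| = 200 × 0.36 / (0.5091 × 4.963) = 28.495
20 log₁₀(28.495) = 29.10 dB
∠(j0.36) = 90.00°
∠(j0.36 + 0.36) = arctan(0.36/0.36) = 45.00°
∠(j0.36 + 4.95) = arctan(0.36/4.95) = 4.16°
∠G(j0.36) = 90.00° − (45.00° + 4.16°) = 40.84°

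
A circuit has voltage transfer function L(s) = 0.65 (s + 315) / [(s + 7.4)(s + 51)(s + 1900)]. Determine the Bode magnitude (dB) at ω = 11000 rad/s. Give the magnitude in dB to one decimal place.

|j11000 + 315| = √(11000² + 315²) = 1.1e+04
|j11000 + 7.4| = √(11000² + 7.4²) = 1.1e+04
|j11000 + 51| = √(11000² + 51²) = 1.1e+04
|j11000 + 1900| = √(11000² + 1900²) = 1.116e+04
|L(j11000)| = 0.65 × 1.1e+04 / (1.1e+04 × 1.1e+04 × 1.116e+04) = 5.2956e-09
20 log₁₀(5.2956e-09) = -165.52 dB

-165.5 dB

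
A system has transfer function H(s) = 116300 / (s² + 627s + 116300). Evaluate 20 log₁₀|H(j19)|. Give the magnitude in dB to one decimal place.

-0.0 dB

|(j19)² + 627(j19) + 116300| = |1.1594e+05 + j11913| = 1.165e+05
|H(j19)| = 116300 / 1.165e+05 = 0.99786
20 log₁₀(0.99786) = -0.02 dB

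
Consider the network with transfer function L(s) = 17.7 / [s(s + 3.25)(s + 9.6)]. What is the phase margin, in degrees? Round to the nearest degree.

77°

Gain crossover: |L(jω)| = 1 at ω ≈ 0.558 rad/s.
∠L(j0.558) = −90° − arctan(0.558/3.25) − arctan(0.558/9.6) ≈ -103.07°
PM = 180° + (-103.07°) = 76.93°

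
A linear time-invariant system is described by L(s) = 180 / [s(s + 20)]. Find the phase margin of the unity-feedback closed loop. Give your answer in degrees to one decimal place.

Gain crossover: |L(jω)| = 1 at ω ≈ 8.31 rad/sec.
∠L(j8.31) = −90° − arctan(8.31/20) ≈ -112.57°
PM = 180° + (-112.57°) = 67.43°

67.4°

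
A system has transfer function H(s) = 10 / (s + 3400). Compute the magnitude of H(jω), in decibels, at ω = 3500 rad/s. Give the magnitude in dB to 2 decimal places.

|j3500 + 3400| = √(3500² + 3400²) = 4880
|H(j3500)| = 10 / 4880 = 0.0020494
20 log₁₀(0.0020494) = -53.768 dB

-53.77 dB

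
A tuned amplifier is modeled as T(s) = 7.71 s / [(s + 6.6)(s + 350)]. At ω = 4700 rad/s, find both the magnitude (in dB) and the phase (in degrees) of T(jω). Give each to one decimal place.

|T| = -55.7 dB, ∠T = -85.7°

|j4700| = 4700
|j4700 + 6.6| = √(4700² + 6.6²) = 4700
|j4700 + 350| = √(4700² + 350²) = 4713
|T(j4700)| = 7.71 × 4700 / (4700 × 4713) = 0.0016359
20 log₁₀(0.0016359) = -55.72 dB
∠(j4700) = 90.00°
∠(j4700 + 6.6) = arctan(4700/6.6) = 89.92°
∠(j4700 + 350) = arctan(4700/350) = 85.74°
∠T(j4700) = 90.00° − (89.92° + 85.74°) = -85.66°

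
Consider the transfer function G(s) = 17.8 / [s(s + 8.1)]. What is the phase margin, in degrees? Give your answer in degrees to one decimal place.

75.3°

Gain crossover: |G(jω)| = 1 at ω ≈ 2.13 rad/sec.
∠G(j2.13) = −90° − arctan(2.13/8.1) ≈ -104.70°
PM = 180° + (-104.70°) = 75.30°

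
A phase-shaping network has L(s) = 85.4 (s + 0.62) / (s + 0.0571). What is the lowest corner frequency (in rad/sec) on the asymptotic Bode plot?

Break frequencies occur at each pole and zero magnitude: 0.0571 rad/sec, 0.62 rad/sec.
The lowest is 0.0571 rad/sec.

0.0571 rad/sec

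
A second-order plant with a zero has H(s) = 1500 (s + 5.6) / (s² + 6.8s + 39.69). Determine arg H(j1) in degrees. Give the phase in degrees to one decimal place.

∠(j1 + 5.6) = arctan(1/5.6) = 10.12°
∠[(j1)² + 6.8(j1) + 39.69] = ∠[38.69 + j6.8] = 9.97°
∠H(j1) = 10.12° − 9.97° = 0.16°

0.2°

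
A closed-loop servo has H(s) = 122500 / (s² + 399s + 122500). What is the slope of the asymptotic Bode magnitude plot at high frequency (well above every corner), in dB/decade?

-40 dB/decade

With 0 zeros and 2 poles, the high-frequency asymptotic slope is 20 × (0 − 2) = -40 dB/decade.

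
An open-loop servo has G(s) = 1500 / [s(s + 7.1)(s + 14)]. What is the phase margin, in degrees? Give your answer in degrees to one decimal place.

Gain crossover: |G(jω)| = 1 at ω ≈ 8.37 rad/s.
∠G(j8.37) = −90° − arctan(8.37/7.1) − arctan(8.37/14) ≈ -170.60°
PM = 180° + (-170.60°) = 9.40°

9.4 deg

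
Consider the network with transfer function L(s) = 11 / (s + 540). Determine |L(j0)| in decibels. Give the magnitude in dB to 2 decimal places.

L(0) = 11 / 540 = 0.02037
20 log₁₀(0.02037) = -33.820 dB

-33.82 dB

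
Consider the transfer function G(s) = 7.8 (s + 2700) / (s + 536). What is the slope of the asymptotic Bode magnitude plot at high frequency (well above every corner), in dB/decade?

0 dB/decade

With 1 zero and 1 pole, the high-frequency asymptotic slope is 20 × (1 − 1) = 0 dB/decade.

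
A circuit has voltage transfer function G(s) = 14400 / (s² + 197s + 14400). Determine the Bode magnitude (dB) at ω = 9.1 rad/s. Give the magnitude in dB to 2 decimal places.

|(j9.1)² + 197(j9.1) + 14400| = |14317 + j1792.7| = 1.443e+04
|G(j9.1)| = 14400 / 1.443e+04 = 0.99799
20 log₁₀(0.99799) = -0.017 dB

-0.02 dB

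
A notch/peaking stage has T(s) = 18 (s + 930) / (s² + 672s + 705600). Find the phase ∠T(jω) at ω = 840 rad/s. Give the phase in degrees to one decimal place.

∠(j840 + 930) = arctan(840/930) = 42.09°
∠[(j840)² + 672(j840) + 705600] = ∠[0 + j5.6448e+05] = 90.00°
∠T(j840) = 42.09° − 90.00° = -47.91°

-47.9 deg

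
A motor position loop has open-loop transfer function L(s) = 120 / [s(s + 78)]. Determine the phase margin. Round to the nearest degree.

89°

Gain crossover: |L(jω)| = 1 at ω ≈ 1.54 rad/s.
∠L(j1.54) = −90° − arctan(1.54/78) ≈ -91.13°
PM = 180° + (-91.13°) = 88.87°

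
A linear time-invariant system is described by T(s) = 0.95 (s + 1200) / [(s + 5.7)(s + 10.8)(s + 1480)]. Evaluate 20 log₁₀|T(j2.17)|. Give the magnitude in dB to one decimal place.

-38.8 dB

|j2.17 + 1200| = √(2.17² + 1200²) = 1200
|j2.17 + 5.7| = √(2.17² + 5.7²) = 6.099
|j2.17 + 10.8| = √(2.17² + 10.8²) = 11.02
|j2.17 + 1480| = √(2.17² + 1480²) = 1480
|T(j2.17)| = 0.95 × 1200 / (6.099 × 11.02 × 1480) = 0.011465
20 log₁₀(0.011465) = -38.81 dB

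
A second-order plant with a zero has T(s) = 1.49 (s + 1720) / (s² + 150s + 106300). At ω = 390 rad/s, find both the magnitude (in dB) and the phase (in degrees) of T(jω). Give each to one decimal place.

|T| = -29.0 dB, ∠T = -115.3 deg

|j390 + 1720| = √(390² + 1720²) = 1764
|(j390)² + 150(j390) + 106300| = |-45800 + j58500| = 7.43e+04
|T(j390)| = 1.49 × 1764 / 7.43e+04 = 0.03537
20 log₁₀(0.03537) = -29.03 dB
∠(j390 + 1720) = arctan(390/1720) = 12.78°
∠[(j390)² + 150(j390) + 106300] = ∠[-45800 + j58500] = 128.06°
∠T(j390) = 12.78° − 128.06° = -115.28°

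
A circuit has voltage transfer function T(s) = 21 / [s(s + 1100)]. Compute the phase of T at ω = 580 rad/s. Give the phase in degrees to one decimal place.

-117.8°

∠(j580 + 1100) = arctan(580/1100) = 27.80°
∠(j580) = 90.00°
∠T(j580) = − (27.80° + 90.00°) = -117.80°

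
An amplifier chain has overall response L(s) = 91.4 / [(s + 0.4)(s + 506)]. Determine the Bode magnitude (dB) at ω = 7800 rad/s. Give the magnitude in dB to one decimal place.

|j7800 + 0.4| = √(7800² + 0.4²) = 7800
|j7800 + 506| = √(7800² + 506²) = 7816
|L(j7800)| = 91.4 / (7800 × 7816) = 1.4991e-06
20 log₁₀(1.4991e-06) = -116.48 dB

-116.5 dB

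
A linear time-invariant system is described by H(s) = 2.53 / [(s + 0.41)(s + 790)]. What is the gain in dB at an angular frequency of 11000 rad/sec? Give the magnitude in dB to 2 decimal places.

|j11000 + 0.41| = √(11000² + 0.41²) = 1.1e+04
|j11000 + 790| = √(11000² + 790²) = 1.103e+04
|H(j11000)| = 2.53 / (1.1e+04 × 1.103e+04) = 2.0855e-08
20 log₁₀(2.0855e-08) = -153.616 dB

-153.62 dB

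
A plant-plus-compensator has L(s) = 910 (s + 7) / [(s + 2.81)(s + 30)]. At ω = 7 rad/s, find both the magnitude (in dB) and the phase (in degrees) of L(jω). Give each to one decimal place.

|j7 + 7| = √(7² + 7²) = 9.899
|j7 + 2.81| = √(7² + 2.81²) = 7.543
|j7 + 30| = √(7² + 30²) = 30.81
|L(j7)| = 910 × 9.899 / (7.543 × 30.81) = 38.769
20 log₁₀(38.769) = 31.77 dB
∠(j7 + 7) = arctan(7/7) = 45.00°
∠(j7 + 2.81) = arctan(7/2.81) = 68.13°
∠(j7 + 30) = arctan(7/30) = 13.13°
∠L(j7) = 45.00° − (68.13° + 13.13°) = -36.26°

|L| = 31.8 dB, ∠L = -36.3°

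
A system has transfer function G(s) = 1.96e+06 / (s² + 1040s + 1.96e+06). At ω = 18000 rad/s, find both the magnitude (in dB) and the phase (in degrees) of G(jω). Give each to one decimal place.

|G| = -44.3 dB, ∠G = -176.7°

|(j18000)² + 1040(j18000) + 1.96e+06| = |-3.2204e+08 + j1.872e+07| = 3.226e+08
|G(j18000)| = 1.96e+06 / 3.226e+08 = 0.0060759
20 log₁₀(0.0060759) = -44.33 dB
∠[(j18000)² + 1040(j18000) + 1.96e+06] = ∠[-3.2204e+08 + j1.872e+07] = 176.67°
∠G(j18000) = −176.67° = -176.67°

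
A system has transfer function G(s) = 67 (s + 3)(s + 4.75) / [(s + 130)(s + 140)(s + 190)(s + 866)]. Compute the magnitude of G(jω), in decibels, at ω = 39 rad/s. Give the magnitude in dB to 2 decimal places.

-90.16 dB

|j39 + 3| = √(39² + 3²) = 39.12
|j39 + 4.75| = √(39² + 4.75²) = 39.29
|j39 + 130| = √(39² + 130²) = 135.7
|j39 + 140| = √(39² + 140²) = 145.3
|j39 + 190| = √(39² + 190²) = 194
|j39 + 866| = √(39² + 866²) = 866.9
|G(j39)| = 67 × 39.12 × 39.29 / (135.7 × 145.3 × 194 × 866.9) = 3.1045e-05
20 log₁₀(3.1045e-05) = -90.160 dB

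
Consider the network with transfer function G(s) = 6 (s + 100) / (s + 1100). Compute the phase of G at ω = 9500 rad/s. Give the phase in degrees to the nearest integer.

6°

∠(j9500 + 100) = arctan(9500/100) = 89.40°
∠(j9500 + 1100) = arctan(9500/1100) = 83.40°
∠G(j9500) = 89.40° − 83.40° = 6.00°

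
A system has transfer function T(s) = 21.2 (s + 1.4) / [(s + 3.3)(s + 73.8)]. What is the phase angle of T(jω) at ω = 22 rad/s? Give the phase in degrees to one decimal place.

∠(j22 + 1.4) = arctan(22/1.4) = 86.36°
∠(j22 + 3.3) = arctan(22/3.3) = 81.47°
∠(j22 + 73.8) = arctan(22/73.8) = 16.60°
∠T(j22) = 86.36° − (81.47° + 16.60°) = -11.71°

-11.7°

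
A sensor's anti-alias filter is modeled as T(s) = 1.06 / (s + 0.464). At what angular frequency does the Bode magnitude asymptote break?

0.464 rad/sec

The single real pole at s = −0.464 gives a corner at ω = 0.464 rad/sec.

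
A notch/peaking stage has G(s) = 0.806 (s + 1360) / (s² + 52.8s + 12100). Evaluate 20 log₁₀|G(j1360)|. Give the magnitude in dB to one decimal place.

|j1360 + 1360| = √(1360² + 1360²) = 1923
|(j1360)² + 52.8(j1360) + 12100| = |-1.8375e+06 + j71808| = 1.839e+06
|G(j1360)| = 0.806 × 1923 / 1.839e+06 = 0.00084301
20 log₁₀(0.00084301) = -61.48 dB

-61.5 dB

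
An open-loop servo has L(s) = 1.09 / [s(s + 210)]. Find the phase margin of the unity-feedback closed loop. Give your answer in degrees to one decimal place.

90.0°

Gain crossover: |L(jω)| = 1 at ω ≈ 0.00519 rad s⁻¹.
∠L(j0.00519) = −90° − arctan(0.00519/210) ≈ -90.00°
PM = 180° + (-90.00°) = 90.00°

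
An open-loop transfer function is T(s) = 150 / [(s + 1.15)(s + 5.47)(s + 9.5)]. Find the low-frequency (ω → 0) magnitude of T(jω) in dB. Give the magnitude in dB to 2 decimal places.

7.99 dB

T(0) = 150 / (1.15 × 5.47 × 9.5) = 2.5101
20 log₁₀(2.5101) = 7.994 dB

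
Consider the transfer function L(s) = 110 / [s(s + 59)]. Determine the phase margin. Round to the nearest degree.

Gain crossover: |L(jω)| = 1 at ω ≈ 1.86 rad/s.
∠L(j1.86) = −90° − arctan(1.86/59) ≈ -91.81°
PM = 180° + (-91.81°) = 88.19°

88°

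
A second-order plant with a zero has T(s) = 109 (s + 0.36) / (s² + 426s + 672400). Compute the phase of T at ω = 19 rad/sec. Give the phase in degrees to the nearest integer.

∠(j19 + 0.36) = arctan(19/0.36) = 88.91°
∠[(j19)² + 426(j19) + 672400] = ∠[6.7204e+05 + j8094] = 0.69°
∠T(j19) = 88.91° − 0.69° = 88.22°

88°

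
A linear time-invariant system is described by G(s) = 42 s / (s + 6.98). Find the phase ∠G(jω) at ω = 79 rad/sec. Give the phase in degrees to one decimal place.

∠(j79) = 90.00°
∠(j79 + 6.98) = arctan(79/6.98) = 84.95°
∠G(j79) = 90.00° − 84.95° = 5.05°

5.0°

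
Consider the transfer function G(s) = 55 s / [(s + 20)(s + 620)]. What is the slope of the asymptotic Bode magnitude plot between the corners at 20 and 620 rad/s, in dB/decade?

In this band the factors already past their corner are: 1 differentiator zero, pole at 20; net slope = 0 dB/decade.

0 dB/decade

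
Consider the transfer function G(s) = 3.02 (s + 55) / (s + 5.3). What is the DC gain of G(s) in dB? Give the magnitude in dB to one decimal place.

G(0) = 3.02 × 55 / 5.3 = 31.34
20 log₁₀(31.34) = 29.92 dB

29.9 dB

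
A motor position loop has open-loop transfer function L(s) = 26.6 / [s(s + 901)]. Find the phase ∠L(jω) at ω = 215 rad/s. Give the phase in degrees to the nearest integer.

∠(j215 + 901) = arctan(215/901) = 13.42°
∠(j215) = 90.00°
∠L(j215) = − (13.42° + 90.00°) = -103.42°

-103°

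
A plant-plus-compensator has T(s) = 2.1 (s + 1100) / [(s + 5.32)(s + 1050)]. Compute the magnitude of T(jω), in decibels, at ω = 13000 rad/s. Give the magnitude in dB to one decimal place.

-75.8 dB

|j13000 + 1100| = √(13000² + 1100²) = 1.305e+04
|j13000 + 5.32| = √(13000² + 5.32²) = 1.3e+04
|j13000 + 1050| = √(13000² + 1050²) = 1.304e+04
|T(j13000)| = 2.1 × 1.305e+04 / (1.3e+04 × 1.304e+04) = 0.00016159
20 log₁₀(0.00016159) = -75.83 dB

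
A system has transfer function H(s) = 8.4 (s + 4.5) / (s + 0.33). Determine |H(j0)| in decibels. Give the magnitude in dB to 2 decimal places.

H(0) = 8.4 × 4.5 / 0.33 = 114.55
20 log₁₀(114.55) = 41.180 dB

41.18 dB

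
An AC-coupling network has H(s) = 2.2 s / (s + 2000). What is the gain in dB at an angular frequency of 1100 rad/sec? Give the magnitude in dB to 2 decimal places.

|j1100| = 1100
|j1100 + 2000| = √(1100² + 2000²) = 2283
|H(j1100)| = 2.2 × 1100 / 2283 = 1.0602
20 log₁₀(1.0602) = 0.508 dB

0.51 dB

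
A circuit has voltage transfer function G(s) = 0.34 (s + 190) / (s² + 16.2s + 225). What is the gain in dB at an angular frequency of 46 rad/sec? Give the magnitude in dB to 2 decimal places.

-29.71 dB

|j46 + 190| = √(46² + 190²) = 195.5
|(j46)² + 16.2(j46) + 225| = |-1891 + j745.2| = 2033
|G(j46)| = 0.34 × 195.5 / 2033 = 0.032701
20 log₁₀(0.032701) = -29.709 dB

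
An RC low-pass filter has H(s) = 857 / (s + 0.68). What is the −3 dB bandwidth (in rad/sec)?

For a single-pole low-pass, the −3 dB point is at the pole: ω = 0.68 rad/sec.

0.68 rad/sec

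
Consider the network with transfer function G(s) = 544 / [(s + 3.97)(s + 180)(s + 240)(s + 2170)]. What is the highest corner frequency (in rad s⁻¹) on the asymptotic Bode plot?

2170 rad s⁻¹

Break frequencies occur at each pole and zero magnitude: 3.97 rad s⁻¹, 180 rad s⁻¹, 240 rad s⁻¹, 2170 rad s⁻¹.
The highest is 2170 rad s⁻¹.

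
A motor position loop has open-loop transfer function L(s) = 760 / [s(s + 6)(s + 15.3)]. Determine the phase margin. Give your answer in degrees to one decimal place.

Gain crossover: |L(jω)| = 1 at ω ≈ 5.65 rad/s.
∠L(j5.65) = −90° − arctan(5.65/6) − arctan(5.65/15.3) ≈ -153.57°
PM = 180° + (-153.57°) = 26.43°

26.4°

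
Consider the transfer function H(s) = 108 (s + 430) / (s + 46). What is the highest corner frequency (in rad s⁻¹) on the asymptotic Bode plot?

430 rad s⁻¹

Break frequencies occur at each pole and zero magnitude: 46 rad s⁻¹, 430 rad s⁻¹.
The highest is 430 rad s⁻¹.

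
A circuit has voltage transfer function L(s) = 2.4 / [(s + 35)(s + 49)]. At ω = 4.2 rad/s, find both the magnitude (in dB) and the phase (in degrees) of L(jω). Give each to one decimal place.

|j4.2 + 35| = √(4.2² + 35²) = 35.25
|j4.2 + 49| = √(4.2² + 49²) = 49.18
|L(j4.2)| = 2.4 / (35.25 × 49.18) = 0.0013844
20 log₁₀(0.0013844) = -57.17 dB
∠(j4.2 + 35) = arctan(4.2/35) = 6.84°
∠(j4.2 + 49) = arctan(4.2/49) = 4.90°
∠L(j4.2) = − (6.84° + 4.90°) = -11.74°

|L| = -57.2 dB, ∠L = -11.7°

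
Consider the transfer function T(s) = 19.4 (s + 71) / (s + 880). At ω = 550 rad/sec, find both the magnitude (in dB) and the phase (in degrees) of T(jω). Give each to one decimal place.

|j550 + 71| = √(550² + 71²) = 554.6
|j550 + 880| = √(550² + 880²) = 1038
|T(j550)| = 19.4 × 554.6 / 1038 = 10.367
20 log₁₀(10.367) = 20.31 dB
∠(j550 + 71) = arctan(550/71) = 82.64°
∠(j550 + 880) = arctan(550/880) = 32.01°
∠T(j550) = 82.64° − 32.01° = 50.64°

|T| = 20.3 dB, ∠T = 50.6 deg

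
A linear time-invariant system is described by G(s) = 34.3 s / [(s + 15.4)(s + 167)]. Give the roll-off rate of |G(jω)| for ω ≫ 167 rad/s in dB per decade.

-20 dB/decade

With 1 zero and 2 poles, the high-frequency asymptotic slope is 20 × (1 − 2) = -20 dB/decade.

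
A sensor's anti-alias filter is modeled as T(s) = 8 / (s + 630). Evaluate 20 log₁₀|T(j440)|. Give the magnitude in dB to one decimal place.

|j440 + 630| = √(440² + 630²) = 768.4
|T(j440)| = 8 / 768.4 = 0.010411
20 log₁₀(0.010411) = -39.65 dB

-39.7 dB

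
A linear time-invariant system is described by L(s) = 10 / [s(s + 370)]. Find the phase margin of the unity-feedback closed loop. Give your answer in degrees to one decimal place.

90.0°

Gain crossover: |L(jω)| = 1 at ω ≈ 0.027 rad/sec.
∠L(j0.027) = −90° − arctan(0.027/370) ≈ -90.00°
PM = 180° + (-90.00°) = 90.00°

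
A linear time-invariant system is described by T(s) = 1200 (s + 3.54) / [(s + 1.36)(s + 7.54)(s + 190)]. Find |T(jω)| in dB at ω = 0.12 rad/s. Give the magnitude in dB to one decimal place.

6.7 dB

|j0.12 + 3.54| = √(0.12² + 3.54²) = 3.542
|j0.12 + 1.36| = √(0.12² + 1.36²) = 1.365
|j0.12 + 7.54| = √(0.12² + 7.54²) = 7.541
|j0.12 + 190| = √(0.12² + 190²) = 190
|T(j0.12)| = 1200 × 3.542 / (1.365 × 7.541 × 190) = 2.1729
20 log₁₀(2.1729) = 6.74 dB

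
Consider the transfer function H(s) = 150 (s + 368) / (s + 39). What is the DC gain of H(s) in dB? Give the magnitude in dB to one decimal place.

63.0 dB

H(0) = 150 × 368 / 39 = 1415.4
20 log₁₀(1415.4) = 63.02 dB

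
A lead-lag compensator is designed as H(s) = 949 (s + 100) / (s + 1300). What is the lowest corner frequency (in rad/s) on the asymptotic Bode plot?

100 rad/s

Break frequencies occur at each pole and zero magnitude: 100 rad/s, 1300 rad/s.
The lowest is 100 rad/s.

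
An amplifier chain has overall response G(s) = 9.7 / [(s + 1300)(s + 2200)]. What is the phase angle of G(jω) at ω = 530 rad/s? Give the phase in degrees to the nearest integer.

∠(j530 + 1300) = arctan(530/1300) = 22.18°
∠(j530 + 2200) = arctan(530/2200) = 13.54°
∠G(j530) = − (22.18° + 13.54°) = -35.73°

-36°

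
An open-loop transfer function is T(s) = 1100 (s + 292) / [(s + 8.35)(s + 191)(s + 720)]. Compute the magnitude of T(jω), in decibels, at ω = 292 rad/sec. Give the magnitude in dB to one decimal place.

|j292 + 292| = √(292² + 292²) = 413
|j292 + 8.35| = √(292² + 8.35²) = 292.1
|j292 + 191| = √(292² + 191²) = 348.9
|j292 + 720| = √(292² + 720²) = 777
|T(j292)| = 1100 × 413 / (292.1 × 348.9 × 777) = 0.005736
20 log₁₀(0.005736) = -44.83 dB

-44.8 dB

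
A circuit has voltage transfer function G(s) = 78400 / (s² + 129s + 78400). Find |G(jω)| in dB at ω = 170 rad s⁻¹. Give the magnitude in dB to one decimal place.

|(j170)² + 129(j170) + 78400| = |49500 + j21930| = 5.414e+04
|G(j170)| = 78400 / 5.414e+04 = 1.4481
20 log₁₀(1.4481) = 3.22 dB

3.2 dB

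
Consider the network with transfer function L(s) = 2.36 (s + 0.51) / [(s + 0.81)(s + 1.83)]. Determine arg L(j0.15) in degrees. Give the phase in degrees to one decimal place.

∠(j0.15 + 0.51) = arctan(0.15/0.51) = 16.39°
∠(j0.15 + 0.81) = arctan(0.15/0.81) = 10.49°
∠(j0.15 + 1.83) = arctan(0.15/1.83) = 4.69°
∠L(j0.15) = 16.39° − (10.49° + 4.69°) = 1.21°

1.2°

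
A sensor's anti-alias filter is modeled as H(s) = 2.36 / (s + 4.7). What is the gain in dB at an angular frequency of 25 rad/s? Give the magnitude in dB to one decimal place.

-20.7 dB

|j25 + 4.7| = √(25² + 4.7²) = 25.44
|H(j25)| = 2.36 / 25.44 = 0.092775
20 log₁₀(0.092775) = -20.65 dB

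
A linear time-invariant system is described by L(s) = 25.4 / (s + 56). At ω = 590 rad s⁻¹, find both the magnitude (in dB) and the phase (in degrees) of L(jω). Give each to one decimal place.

|j590 + 56| = √(590² + 56²) = 592.7
|L(j590)| = 25.4 / 592.7 = 0.042858
20 log₁₀(0.042858) = -27.36 dB
∠(j590 + 56) = arctan(590/56) = 84.58°
∠L(j590) = −84.58° = -84.58°

|L| = -27.4 dB, ∠L = -84.6°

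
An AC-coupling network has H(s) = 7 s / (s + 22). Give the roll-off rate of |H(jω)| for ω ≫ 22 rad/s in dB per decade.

With 1 zero and 1 pole, the high-frequency asymptotic slope is 20 × (1 − 1) = 0 dB/decade.

0 dB/decade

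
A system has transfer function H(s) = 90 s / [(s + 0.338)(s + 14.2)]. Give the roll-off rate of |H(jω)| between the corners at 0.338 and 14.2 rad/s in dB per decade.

In this band the factors already past their corner are: 1 differentiator zero, pole at 0.338; net slope = 0 dB/decade.

0 dB/decade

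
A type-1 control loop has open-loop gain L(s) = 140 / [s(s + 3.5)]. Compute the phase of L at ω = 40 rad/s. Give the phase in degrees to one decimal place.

-175.0°

∠(j40 + 3.5) = arctan(40/3.5) = 85.00°
∠(j40) = 90.00°
∠L(j40) = − (85.00° + 90.00°) = -175.00°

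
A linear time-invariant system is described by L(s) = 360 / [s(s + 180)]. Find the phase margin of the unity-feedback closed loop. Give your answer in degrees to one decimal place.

89.4°

Gain crossover: |L(jω)| = 1 at ω ≈ 2 rad s⁻¹.
∠L(j2) = −90° − arctan(2/180) ≈ -90.64°
PM = 180° + (-90.64°) = 89.36°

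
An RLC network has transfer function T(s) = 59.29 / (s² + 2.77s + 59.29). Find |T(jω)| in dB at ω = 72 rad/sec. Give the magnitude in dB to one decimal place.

-38.7 dB

|(j72)² + 2.77(j72) + 59.29| = |-5124.7 + j199.44| = 5129
|T(j72)| = 59.29 / 5129 = 0.011561
20 log₁₀(0.011561) = -38.74 dB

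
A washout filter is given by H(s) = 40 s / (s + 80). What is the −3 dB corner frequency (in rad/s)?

For a single-pole high-pass, the −3 dB point is at the pole: ω = 80 rad/s.

80 rad/s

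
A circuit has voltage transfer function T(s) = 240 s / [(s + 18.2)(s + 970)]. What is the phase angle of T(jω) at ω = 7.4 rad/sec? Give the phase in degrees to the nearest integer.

∠(j7.4) = 90.00°
∠(j7.4 + 18.2) = arctan(7.4/18.2) = 22.13°
∠(j7.4 + 970) = arctan(7.4/970) = 0.44°
∠T(j7.4) = 90.00° − (22.13° + 0.44°) = 67.44°

67°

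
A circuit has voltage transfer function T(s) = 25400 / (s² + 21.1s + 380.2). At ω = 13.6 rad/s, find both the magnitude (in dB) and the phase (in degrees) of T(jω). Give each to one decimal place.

|(j13.6)² + 21.1(j13.6) + 380.2| = |195.24 + j286.96| = 347.1
|T(j13.6)| = 25400 / 347.1 = 73.182
20 log₁₀(73.182) = 37.29 dB
∠[(j13.6)² + 21.1(j13.6) + 380.2] = ∠[195.24 + j286.96] = 55.77°
∠T(j13.6) = −55.77° = -55.77°

|T| = 37.3 dB, ∠T = -55.8°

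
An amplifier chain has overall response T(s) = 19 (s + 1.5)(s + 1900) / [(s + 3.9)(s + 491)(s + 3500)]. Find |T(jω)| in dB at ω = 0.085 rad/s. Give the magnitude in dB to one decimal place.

|j0.085 + 1.5| = √(0.085² + 1.5²) = 1.502
|j0.085 + 1900| = √(0.085² + 1900²) = 1900
|j0.085 + 3.9| = √(0.085² + 3.9²) = 3.901
|j0.085 + 491| = √(0.085² + 491²) = 491
|j0.085 + 3500| = √(0.085² + 3500²) = 3500
|T(j0.085)| = 19 × 1.502 × 1900 / (3.901 × 491 × 3500) = 0.0080905
20 log₁₀(0.0080905) = -41.84 dB

-41.8 dB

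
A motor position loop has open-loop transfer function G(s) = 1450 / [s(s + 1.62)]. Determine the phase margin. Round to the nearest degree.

Gain crossover: |G(jω)| = 1 at ω ≈ 38.1 rad s⁻¹.
∠G(j38.1) = −90° − arctan(38.1/1.62) ≈ -177.56°
PM = 180° + (-177.56°) = 2.44°

2°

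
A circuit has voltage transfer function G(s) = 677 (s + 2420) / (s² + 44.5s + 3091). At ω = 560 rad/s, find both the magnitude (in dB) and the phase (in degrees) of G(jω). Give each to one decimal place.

|j560 + 2420| = √(560² + 2420²) = 2484
|(j560)² + 44.5(j560) + 3091| = |-3.1051e+05 + j24920| = 3.115e+05
|G(j560)| = 677 × 2484 / 3.115e+05 = 5.3984
20 log₁₀(5.3984) = 14.65 dB
∠(j560 + 2420) = arctan(560/2420) = 13.03°
∠[(j560)² + 44.5(j560) + 3091] = ∠[-3.1051e+05 + j24920] = 175.41°
∠G(j560) = 13.03° − 175.41° = -162.38°

|G| = 14.6 dB, ∠G = -162.4°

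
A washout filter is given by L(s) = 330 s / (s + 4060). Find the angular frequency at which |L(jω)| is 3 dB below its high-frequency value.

For a single-pole high-pass, the −3 dB point is at the pole: ω = 4060 rad/s.

4060 rad/s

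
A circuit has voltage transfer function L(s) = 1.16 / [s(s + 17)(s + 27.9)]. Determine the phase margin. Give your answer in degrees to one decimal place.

90.0°

Gain crossover: |L(jω)| = 1 at ω ≈ 0.00245 rad/sec.
∠L(j0.00245) = −90° − arctan(0.00245/17) − arctan(0.00245/27.9) ≈ -90.01°
PM = 180° + (-90.01°) = 89.99°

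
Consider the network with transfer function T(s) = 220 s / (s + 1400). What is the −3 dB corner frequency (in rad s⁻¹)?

For a single-pole high-pass, the −3 dB point is at the pole: ω = 1400 rad s⁻¹.

1400 rad s⁻¹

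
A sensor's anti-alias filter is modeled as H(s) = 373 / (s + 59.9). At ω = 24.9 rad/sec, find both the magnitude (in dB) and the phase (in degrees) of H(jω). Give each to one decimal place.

|j24.9 + 59.9| = √(24.9² + 59.9²) = 64.87
|H(j24.9)| = 373 / 64.87 = 5.75
20 log₁₀(5.75) = 15.19 dB
∠(j24.9 + 59.9) = arctan(24.9/59.9) = 22.57°
∠H(j24.9) = −22.57° = -22.57°

|H| = 15.2 dB, ∠H = -22.6°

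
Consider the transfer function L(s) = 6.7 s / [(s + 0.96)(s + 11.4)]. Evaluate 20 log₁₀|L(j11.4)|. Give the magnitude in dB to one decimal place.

-7.7 dB

|j11.4| = 11.4
|j11.4 + 0.96| = √(11.4² + 0.96²) = 11.44
|j11.4 + 11.4| = √(11.4² + 11.4²) = 16.12
|L(j11.4)| = 6.7 × 11.4 / (11.44 × 16.12) = 0.41411
20 log₁₀(0.41411) = -7.66 dB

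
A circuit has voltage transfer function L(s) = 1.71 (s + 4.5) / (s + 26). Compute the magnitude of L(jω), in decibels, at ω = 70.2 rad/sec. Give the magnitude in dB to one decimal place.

4.1 dB

|j70.2 + 4.5| = √(70.2² + 4.5²) = 70.34
|j70.2 + 26| = √(70.2² + 26²) = 74.86
|L(j70.2)| = 1.71 × 70.34 / 74.86 = 1.6068
20 log₁₀(1.6068) = 4.12 dB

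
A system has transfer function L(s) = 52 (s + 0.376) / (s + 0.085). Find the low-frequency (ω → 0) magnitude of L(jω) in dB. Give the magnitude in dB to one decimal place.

L(0) = 52 × 0.376 / 0.085 = 230.02
20 log₁₀(230.02) = 47.24 dB

47.2 dB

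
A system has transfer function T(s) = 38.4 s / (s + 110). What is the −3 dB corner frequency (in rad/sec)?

110 rad/sec

For a single-pole high-pass, the −3 dB point is at the pole: ω = 110 rad/sec.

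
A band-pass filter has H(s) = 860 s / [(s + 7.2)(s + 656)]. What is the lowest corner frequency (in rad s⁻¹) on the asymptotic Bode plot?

7.2 rad s⁻¹

Break frequencies occur at each pole and zero magnitude: 7.2 rad s⁻¹, 656 rad s⁻¹.
The lowest is 7.2 rad s⁻¹.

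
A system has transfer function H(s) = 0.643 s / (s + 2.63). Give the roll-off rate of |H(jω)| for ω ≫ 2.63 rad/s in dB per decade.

With 1 zero and 1 pole, the high-frequency asymptotic slope is 20 × (1 − 1) = 0 dB/decade.

0 dB/decade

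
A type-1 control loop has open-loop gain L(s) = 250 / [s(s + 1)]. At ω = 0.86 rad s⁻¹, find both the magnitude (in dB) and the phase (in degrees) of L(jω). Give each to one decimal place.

|L| = 46.9 dB, ∠L = -130.7 deg

|j0.86 + 1| = √(0.86² + 1²) = 1.319
|j0.86| = 0.86
|L(j0.86)| = 250 / (1.319 × 0.86) = 220.4
20 log₁₀(220.4) = 46.86 dB
∠(j0.86 + 1) = arctan(0.86/1) = 40.70°
∠(j0.86) = 90.00°
∠L(j0.86) = − (40.70° + 90.00°) = -130.70°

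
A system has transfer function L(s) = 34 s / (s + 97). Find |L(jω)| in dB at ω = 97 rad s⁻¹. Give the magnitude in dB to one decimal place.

|j97| = 97
|j97 + 97| = √(97² + 97²) = 137.2
|L(j97)| = 34 × 97 / 137.2 = 24.042
20 log₁₀(24.042) = 27.62 dB

27.6 dB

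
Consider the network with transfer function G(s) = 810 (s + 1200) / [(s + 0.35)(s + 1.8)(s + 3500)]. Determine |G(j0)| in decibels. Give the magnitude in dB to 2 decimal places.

52.89 dB

G(0) = 810 × 1200 / (0.35 × 1.8 × 3500) = 440.82
20 log₁₀(440.82) = 52.885 dB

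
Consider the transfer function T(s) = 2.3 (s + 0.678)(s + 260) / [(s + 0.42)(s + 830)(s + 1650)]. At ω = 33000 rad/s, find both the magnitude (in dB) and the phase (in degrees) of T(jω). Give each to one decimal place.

|T| = -83.1 dB, ∠T = -86.1°

|j33000 + 0.678| = √(33000² + 0.678²) = 3.3e+04
|j33000 + 260| = √(33000² + 260²) = 3.3e+04
|j33000 + 0.42| = √(33000² + 0.42²) = 3.3e+04
|j33000 + 830| = √(33000² + 830²) = 3.301e+04
|j33000 + 1650| = √(33000² + 1650²) = 3.304e+04
|T(j33000)| = 2.3 × 3.3e+04 × 3.3e+04 / (3.3e+04 × 3.301e+04 × 3.304e+04) = 6.959e-05
20 log₁₀(6.959e-05) = -83.15 dB
∠(j33000 + 0.678) = arctan(33000/0.678) = 90.00°
∠(j33000 + 260) = arctan(33000/260) = 89.55°
∠(j33000 + 0.42) = arctan(33000/0.42) = 90.00°
∠(j33000 + 830) = arctan(33000/830) = 88.56°
∠(j33000 + 1650) = arctan(33000/1650) = 87.14°
∠T(j33000) = 90.00° + 89.55° − (90.00° + 88.56° + 87.14°) = -86.15°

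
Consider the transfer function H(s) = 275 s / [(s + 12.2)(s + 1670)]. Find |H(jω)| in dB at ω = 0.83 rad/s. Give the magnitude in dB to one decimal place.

|j0.83| = 0.83
|j0.83 + 12.2| = √(0.83² + 12.2²) = 12.23
|j0.83 + 1670| = √(0.83² + 1670²) = 1670
|H(j0.83)| = 275 × 0.83 / (12.23 × 1670) = 0.011177
20 log₁₀(0.011177) = -39.03 dB

-39.0 dB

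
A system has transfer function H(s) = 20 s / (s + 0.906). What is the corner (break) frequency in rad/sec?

0.906 rad/sec

The single real pole at s = −0.906 gives a corner at ω = 0.906 rad/sec.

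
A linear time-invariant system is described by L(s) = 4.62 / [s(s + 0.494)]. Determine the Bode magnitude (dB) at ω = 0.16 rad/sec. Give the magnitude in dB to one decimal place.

|j0.16 + 0.494| = √(0.16² + 0.494²) = 0.5193
|j0.16| = 0.16
|L(j0.16)| = 4.62 / (0.5193 × 0.16) = 55.607
20 log₁₀(55.607) = 34.90 dB

34.9 dB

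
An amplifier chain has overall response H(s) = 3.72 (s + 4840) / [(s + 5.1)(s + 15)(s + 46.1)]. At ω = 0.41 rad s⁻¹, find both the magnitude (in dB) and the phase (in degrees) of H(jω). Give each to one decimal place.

|j0.41 + 4840| = √(0.41² + 4840²) = 4840
|j0.41 + 5.1| = √(0.41² + 5.1²) = 5.116
|j0.41 + 15| = √(0.41² + 15²) = 15.01
|j0.41 + 46.1| = √(0.41² + 46.1²) = 46.1
|H(j0.41)| = 3.72 × 4840 / (5.116 × 15.01 × 46.1) = 5.0868
20 log₁₀(5.0868) = 14.13 dB
∠(j0.41 + 4840) = arctan(0.41/4840) = 0.00°
∠(j0.41 + 5.1) = arctan(0.41/5.1) = 4.60°
∠(j0.41 + 15) = arctan(0.41/15) = 1.57°
∠(j0.41 + 46.1) = arctan(0.41/46.1) = 0.51°
∠H(j0.41) = 0.00° − (4.60° + 1.57° + 0.51°) = -6.67°

|H| = 14.1 dB, ∠H = -6.7°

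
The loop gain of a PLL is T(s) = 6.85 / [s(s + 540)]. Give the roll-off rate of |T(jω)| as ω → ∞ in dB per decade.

-40 dB/decade

With 0 zeros and 2 poles, the high-frequency asymptotic slope is 20 × (0 − 2) = -40 dB/decade.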